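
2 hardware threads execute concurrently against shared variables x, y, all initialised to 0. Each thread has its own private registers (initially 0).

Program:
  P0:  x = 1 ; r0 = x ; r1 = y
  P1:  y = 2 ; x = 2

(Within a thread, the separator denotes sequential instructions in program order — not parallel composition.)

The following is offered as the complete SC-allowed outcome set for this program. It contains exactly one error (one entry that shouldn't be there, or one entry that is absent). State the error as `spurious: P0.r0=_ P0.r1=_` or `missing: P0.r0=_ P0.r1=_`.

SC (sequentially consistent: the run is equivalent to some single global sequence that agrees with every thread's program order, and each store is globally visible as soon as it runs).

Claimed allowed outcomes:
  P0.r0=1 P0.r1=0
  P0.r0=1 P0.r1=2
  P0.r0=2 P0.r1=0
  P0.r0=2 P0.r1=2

spurious: P0.r0=2 P0.r1=0

outcome vector order: (P0.r0,P0.r1)
SC (3): <1 0> <1 2> <2 2>
claimed∖SC = {<2 0>}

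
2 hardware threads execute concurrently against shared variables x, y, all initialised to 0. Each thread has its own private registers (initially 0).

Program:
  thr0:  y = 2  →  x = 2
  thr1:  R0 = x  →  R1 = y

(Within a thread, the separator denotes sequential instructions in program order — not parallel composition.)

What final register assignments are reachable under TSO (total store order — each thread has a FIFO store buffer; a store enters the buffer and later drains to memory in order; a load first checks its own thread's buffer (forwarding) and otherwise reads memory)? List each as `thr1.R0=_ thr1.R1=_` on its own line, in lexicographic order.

thr1.R0=0 thr1.R1=0
thr1.R0=0 thr1.R1=2
thr1.R0=2 thr1.R1=2

outcome vector order: (thr1.R0,thr1.R1)
|TSO outcomes| = 3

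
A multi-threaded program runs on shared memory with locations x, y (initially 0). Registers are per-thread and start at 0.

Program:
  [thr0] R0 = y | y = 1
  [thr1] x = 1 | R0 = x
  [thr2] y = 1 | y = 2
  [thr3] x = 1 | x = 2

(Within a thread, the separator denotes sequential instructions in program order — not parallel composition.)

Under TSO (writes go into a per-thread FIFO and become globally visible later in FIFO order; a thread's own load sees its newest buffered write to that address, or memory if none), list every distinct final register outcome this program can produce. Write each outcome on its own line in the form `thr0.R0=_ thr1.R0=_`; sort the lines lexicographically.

thr0.R0=0 thr1.R0=1
thr0.R0=0 thr1.R0=2
thr0.R0=1 thr1.R0=1
thr0.R0=1 thr1.R0=2
thr0.R0=2 thr1.R0=1
thr0.R0=2 thr1.R0=2

outcome vector order: (thr0.R0,thr1.R0)
|TSO outcomes| = 6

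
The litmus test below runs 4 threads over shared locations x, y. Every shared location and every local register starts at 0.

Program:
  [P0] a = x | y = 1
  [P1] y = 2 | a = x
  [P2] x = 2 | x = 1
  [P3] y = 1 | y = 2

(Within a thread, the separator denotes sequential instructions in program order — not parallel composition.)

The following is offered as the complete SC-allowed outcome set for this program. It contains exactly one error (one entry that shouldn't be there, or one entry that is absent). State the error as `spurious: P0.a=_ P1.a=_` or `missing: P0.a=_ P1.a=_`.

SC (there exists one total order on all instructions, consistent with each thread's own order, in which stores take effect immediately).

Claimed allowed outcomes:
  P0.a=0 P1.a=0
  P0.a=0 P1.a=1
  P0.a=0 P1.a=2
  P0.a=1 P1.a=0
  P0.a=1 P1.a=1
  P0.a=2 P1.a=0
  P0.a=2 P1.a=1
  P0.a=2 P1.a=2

outcome vector order: (P0.a,P1.a)
[SC] allowed = {00, 01, 02, 10, 11, 12, 20, 21, 22}
SC∖claimed = {12}

missing: P0.a=1 P1.a=2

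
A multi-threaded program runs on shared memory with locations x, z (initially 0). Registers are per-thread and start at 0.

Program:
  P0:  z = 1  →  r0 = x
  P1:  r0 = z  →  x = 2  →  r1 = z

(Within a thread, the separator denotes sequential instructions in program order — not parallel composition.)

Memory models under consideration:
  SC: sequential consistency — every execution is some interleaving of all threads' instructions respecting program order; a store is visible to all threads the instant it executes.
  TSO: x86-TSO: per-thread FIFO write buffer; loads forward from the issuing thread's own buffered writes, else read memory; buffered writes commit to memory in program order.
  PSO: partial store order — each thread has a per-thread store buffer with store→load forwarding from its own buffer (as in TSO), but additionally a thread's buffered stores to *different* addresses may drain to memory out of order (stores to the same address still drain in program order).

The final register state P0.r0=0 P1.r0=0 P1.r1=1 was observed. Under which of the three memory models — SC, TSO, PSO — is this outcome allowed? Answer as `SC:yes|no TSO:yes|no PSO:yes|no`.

SC:yes TSO:yes PSO:yes

outcome vector order: (P0.r0,P1.r0,P1.r1)
[SC] allowed = {(0,0,1); (0,1,1); (2,0,0); (2,0,1); (2,1,1)}
[TSO] allowed = {(0,0,0); (0,0,1); (0,1,1); (2,0,0); (2,0,1); (2,1,1)}
[PSO] allowed = {(0,0,0); (0,0,1); (0,1,1); (2,0,0); (2,0,1); (2,1,1)}
target (0,0,1) ∈ {SC,TSO,PSO}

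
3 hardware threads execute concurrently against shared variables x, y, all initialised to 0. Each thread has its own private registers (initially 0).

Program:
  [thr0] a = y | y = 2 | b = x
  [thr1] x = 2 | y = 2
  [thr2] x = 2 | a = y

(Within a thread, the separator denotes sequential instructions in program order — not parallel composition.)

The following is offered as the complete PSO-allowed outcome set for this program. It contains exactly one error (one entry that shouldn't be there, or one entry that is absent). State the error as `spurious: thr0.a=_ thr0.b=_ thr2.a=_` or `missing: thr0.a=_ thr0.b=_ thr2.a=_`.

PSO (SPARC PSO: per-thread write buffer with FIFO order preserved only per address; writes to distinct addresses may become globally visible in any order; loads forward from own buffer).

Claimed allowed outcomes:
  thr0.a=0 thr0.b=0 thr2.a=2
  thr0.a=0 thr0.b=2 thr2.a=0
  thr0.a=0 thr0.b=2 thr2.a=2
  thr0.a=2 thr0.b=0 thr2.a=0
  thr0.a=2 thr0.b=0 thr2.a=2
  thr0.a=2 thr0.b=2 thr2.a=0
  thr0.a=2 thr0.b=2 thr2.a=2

missing: thr0.a=0 thr0.b=0 thr2.a=0

outcome vector order: (thr0.a,thr0.b,thr2.a)
PSO: 8 outcomes — {0/0/0; 0/0/2; 0/2/0; 0/2/2; 2/0/0; 2/0/2; 2/2/0; 2/2/2}
PSO∖claimed = {0/0/0}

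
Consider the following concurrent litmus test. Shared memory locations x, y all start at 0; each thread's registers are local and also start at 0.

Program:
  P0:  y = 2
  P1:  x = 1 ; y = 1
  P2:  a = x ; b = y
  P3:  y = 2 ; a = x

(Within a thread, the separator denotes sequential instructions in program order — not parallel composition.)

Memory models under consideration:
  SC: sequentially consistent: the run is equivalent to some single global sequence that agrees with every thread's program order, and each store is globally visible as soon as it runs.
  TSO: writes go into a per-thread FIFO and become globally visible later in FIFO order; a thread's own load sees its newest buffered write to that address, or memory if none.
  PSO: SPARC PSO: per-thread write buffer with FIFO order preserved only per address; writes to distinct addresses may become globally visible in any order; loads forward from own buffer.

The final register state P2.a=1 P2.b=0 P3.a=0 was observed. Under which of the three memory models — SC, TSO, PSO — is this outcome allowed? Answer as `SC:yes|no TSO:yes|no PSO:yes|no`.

outcome vector order: (P2.a,P2.b,P3.a)
[SC] allowed = {(0,0,0); (0,0,1); (0,1,0); (0,1,1); (0,2,0); (0,2,1); (1,0,1); (1,1,0); (1,1,1); (1,2,0); (1,2,1)}
[TSO] allowed = {(0,0,0); (0,0,1); (0,1,0); (0,1,1); (0,2,0); (0,2,1); (1,0,0); (1,0,1); (1,1,0); (1,1,1); (1,2,0); (1,2,1)}
[PSO] allowed = {(0,0,0); (0,0,1); (0,1,0); (0,1,1); (0,2,0); (0,2,1); (1,0,0); (1,0,1); (1,1,0); (1,1,1); (1,2,0); (1,2,1)}
target (1,0,0) ∈ {TSO,PSO}

SC:no TSO:yes PSO:yes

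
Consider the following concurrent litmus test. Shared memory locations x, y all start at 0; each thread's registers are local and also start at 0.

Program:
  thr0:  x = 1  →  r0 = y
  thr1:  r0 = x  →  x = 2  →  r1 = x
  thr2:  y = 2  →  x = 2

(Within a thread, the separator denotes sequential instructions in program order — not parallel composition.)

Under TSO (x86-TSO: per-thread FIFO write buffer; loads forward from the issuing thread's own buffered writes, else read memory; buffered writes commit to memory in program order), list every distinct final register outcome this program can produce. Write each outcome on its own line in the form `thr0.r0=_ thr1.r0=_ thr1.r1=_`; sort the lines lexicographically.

thr0.r0=0 thr1.r0=0 thr1.r1=1
thr0.r0=0 thr1.r0=0 thr1.r1=2
thr0.r0=0 thr1.r0=1 thr1.r1=2
thr0.r0=0 thr1.r0=2 thr1.r1=1
thr0.r0=0 thr1.r0=2 thr1.r1=2
thr0.r0=2 thr1.r0=0 thr1.r1=1
thr0.r0=2 thr1.r0=0 thr1.r1=2
thr0.r0=2 thr1.r0=1 thr1.r1=2
thr0.r0=2 thr1.r0=2 thr1.r1=1
thr0.r0=2 thr1.r0=2 thr1.r1=2

outcome vector order: (thr0.r0,thr1.r0,thr1.r1)
|TSO outcomes| = 10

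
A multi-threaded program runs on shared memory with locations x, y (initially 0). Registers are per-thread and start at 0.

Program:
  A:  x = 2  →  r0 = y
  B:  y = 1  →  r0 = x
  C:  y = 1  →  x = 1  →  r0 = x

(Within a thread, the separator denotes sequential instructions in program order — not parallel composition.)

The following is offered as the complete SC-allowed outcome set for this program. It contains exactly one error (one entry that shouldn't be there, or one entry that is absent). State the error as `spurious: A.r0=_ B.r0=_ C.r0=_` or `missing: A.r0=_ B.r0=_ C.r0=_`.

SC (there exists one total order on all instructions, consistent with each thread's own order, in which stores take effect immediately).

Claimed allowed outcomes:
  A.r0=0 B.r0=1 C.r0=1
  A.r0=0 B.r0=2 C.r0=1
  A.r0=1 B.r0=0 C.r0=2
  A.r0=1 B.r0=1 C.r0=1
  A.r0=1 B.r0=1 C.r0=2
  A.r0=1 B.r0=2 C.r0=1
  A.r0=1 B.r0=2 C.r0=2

missing: A.r0=1 B.r0=0 C.r0=1

outcome vector order: (A.r0,B.r0,C.r0)
[SC] allowed = {011 021 101 102 111 112 121 122}
SC∖claimed = {101}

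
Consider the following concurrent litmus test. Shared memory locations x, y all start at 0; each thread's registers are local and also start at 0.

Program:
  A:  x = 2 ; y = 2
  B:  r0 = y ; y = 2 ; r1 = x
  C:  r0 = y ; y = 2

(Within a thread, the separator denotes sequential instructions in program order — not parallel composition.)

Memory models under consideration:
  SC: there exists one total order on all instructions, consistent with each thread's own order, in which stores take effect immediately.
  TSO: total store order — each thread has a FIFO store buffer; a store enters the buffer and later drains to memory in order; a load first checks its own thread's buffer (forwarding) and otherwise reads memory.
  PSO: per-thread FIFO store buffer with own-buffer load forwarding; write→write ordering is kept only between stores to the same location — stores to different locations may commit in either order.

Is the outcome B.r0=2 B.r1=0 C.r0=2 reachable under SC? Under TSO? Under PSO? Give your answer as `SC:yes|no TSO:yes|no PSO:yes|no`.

SC:no TSO:no PSO:yes

outcome vector order: (B.r0,B.r1,C.r0)
[SC] allowed = {(0,0,0), (0,0,2), (0,2,0), (0,2,2), (2,0,0), (2,2,0), (2,2,2)}
[TSO] allowed = {(0,0,0), (0,0,2), (0,2,0), (0,2,2), (2,0,0), (2,2,0), (2,2,2)}
[PSO] allowed = {(0,0,0), (0,0,2), (0,2,0), (0,2,2), (2,0,0), (2,0,2), (2,2,0), (2,2,2)}
target (2,0,2) ∈ {PSO}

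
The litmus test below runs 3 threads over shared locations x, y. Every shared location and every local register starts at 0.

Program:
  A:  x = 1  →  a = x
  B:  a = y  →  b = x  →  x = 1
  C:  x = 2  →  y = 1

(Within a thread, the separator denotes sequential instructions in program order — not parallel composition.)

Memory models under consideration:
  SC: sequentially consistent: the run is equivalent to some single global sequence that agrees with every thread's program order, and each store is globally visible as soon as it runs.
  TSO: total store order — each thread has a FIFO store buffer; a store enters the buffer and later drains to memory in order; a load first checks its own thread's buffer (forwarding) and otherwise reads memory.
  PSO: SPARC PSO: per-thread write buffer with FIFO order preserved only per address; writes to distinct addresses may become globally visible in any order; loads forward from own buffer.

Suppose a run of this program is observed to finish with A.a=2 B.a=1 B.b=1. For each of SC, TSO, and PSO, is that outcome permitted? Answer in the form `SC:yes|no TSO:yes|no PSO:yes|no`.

outcome vector order: (A.a,B.a,B.b)
SC (9): (1,0,0) (1,0,1) (1,0,2) (1,1,1) (1,1,2) (2,0,0) (2,0,1) (2,0,2) (2,1,2)
TSO (9): (1,0,0) (1,0,1) (1,0,2) (1,1,1) (1,1,2) (2,0,0) (2,0,1) (2,0,2) (2,1,2)
PSO (12): (1,0,0) (1,0,1) (1,0,2) (1,1,0) (1,1,1) (1,1,2) (2,0,0) (2,0,1) (2,0,2) (2,1,0) (2,1,1) (2,1,2)
target (2,1,1) ∈ {PSO}

SC:no TSO:no PSO:yes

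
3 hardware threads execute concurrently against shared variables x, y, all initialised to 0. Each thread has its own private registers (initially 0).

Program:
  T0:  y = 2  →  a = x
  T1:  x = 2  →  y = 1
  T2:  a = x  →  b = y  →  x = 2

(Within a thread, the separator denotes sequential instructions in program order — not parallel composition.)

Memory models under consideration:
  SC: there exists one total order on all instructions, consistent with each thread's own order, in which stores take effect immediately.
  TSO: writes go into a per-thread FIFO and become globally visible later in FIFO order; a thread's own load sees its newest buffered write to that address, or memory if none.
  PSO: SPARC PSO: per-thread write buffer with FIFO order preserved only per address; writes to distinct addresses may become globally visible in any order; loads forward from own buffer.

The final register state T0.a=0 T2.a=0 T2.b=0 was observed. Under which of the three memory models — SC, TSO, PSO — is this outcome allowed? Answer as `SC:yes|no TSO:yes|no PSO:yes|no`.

SC:yes TSO:yes PSO:yes

outcome vector order: (T0.a,T2.a,T2.b)
SC (11): (0,0,0), (0,0,1), (0,0,2), (0,2,1), (0,2,2), (2,0,0), (2,0,1), (2,0,2), (2,2,0), (2,2,1), (2,2,2)
TSO (12): (0,0,0), (0,0,1), (0,0,2), (0,2,0), (0,2,1), (0,2,2), (2,0,0), (2,0,1), (2,0,2), (2,2,0), (2,2,1), (2,2,2)
PSO (12): (0,0,0), (0,0,1), (0,0,2), (0,2,0), (0,2,1), (0,2,2), (2,0,0), (2,0,1), (2,0,2), (2,2,0), (2,2,1), (2,2,2)
target (0,0,0) ∈ {SC,TSO,PSO}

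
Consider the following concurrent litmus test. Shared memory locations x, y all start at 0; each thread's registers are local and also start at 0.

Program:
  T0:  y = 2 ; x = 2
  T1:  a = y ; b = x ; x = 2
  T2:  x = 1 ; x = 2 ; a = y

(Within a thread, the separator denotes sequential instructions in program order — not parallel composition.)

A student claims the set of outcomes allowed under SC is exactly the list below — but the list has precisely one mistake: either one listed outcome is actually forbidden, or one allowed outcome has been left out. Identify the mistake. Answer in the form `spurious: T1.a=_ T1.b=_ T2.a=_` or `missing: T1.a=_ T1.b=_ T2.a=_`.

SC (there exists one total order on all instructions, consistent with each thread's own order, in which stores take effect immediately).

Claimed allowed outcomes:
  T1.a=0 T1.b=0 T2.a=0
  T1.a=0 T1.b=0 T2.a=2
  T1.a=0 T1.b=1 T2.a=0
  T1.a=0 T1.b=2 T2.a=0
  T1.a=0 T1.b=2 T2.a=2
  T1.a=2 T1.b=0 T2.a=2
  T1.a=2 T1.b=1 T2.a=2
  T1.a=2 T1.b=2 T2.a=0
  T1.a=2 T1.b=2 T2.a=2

missing: T1.a=0 T1.b=1 T2.a=2

outcome vector order: (T1.a,T1.b,T2.a)
[SC] allowed = {000; 002; 010; 012; 020; 022; 202; 212; 220; 222}
SC∖claimed = {012}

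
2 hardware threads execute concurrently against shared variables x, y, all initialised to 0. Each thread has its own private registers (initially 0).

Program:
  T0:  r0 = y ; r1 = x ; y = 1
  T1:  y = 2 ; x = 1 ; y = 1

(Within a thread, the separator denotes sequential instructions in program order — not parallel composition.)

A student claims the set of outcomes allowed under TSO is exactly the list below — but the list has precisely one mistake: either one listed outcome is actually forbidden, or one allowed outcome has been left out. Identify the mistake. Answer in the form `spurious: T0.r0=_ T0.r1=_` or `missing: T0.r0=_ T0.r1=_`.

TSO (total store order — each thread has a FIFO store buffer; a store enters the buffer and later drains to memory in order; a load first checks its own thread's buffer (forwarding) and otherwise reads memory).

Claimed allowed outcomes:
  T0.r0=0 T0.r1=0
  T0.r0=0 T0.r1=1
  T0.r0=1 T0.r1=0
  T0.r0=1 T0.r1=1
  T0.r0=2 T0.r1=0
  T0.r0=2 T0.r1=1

outcome vector order: (T0.r0,T0.r1)
under TSO → <0 0> <0 1> <1 1> <2 0> <2 1>
claimed∖TSO = {<1 0>}

spurious: T0.r0=1 T0.r1=0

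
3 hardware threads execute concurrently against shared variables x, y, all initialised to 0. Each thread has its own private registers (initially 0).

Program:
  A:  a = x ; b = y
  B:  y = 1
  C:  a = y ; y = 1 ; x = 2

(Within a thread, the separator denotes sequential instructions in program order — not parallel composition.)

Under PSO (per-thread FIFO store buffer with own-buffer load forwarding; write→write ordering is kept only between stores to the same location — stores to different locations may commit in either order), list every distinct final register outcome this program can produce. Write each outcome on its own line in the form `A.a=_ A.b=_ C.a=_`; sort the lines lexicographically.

A.a=0 A.b=0 C.a=0
A.a=0 A.b=0 C.a=1
A.a=0 A.b=1 C.a=0
A.a=0 A.b=1 C.a=1
A.a=2 A.b=0 C.a=0
A.a=2 A.b=1 C.a=0
A.a=2 A.b=1 C.a=1

outcome vector order: (A.a,A.b,C.a)
|PSO outcomes| = 7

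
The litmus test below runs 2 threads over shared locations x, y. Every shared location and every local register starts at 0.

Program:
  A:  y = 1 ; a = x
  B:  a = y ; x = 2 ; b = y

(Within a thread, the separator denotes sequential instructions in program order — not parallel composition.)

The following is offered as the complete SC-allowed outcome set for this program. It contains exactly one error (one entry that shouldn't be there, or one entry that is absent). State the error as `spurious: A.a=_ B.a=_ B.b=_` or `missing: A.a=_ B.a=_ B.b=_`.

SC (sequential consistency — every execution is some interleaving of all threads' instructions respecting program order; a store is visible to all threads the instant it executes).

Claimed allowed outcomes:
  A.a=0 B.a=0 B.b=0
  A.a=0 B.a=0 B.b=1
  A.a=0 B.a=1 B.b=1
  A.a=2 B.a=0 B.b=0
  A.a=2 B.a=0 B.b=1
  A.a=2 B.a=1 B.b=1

outcome vector order: (A.a,B.a,B.b)
SC: 5 outcomes — {(0,0,1) (0,1,1) (2,0,0) (2,0,1) (2,1,1)}
claimed∖SC = {(0,0,0)}

spurious: A.a=0 B.a=0 B.b=0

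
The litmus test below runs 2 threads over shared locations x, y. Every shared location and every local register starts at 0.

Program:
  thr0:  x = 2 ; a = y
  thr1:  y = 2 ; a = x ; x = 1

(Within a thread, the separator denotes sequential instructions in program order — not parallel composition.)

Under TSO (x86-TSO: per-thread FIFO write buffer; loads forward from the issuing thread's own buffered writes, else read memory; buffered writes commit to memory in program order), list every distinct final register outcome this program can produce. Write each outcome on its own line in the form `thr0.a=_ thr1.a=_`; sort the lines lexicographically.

outcome vector order: (thr0.a,thr1.a)
|TSO outcomes| = 4

thr0.a=0 thr1.a=0
thr0.a=0 thr1.a=2
thr0.a=2 thr1.a=0
thr0.a=2 thr1.a=2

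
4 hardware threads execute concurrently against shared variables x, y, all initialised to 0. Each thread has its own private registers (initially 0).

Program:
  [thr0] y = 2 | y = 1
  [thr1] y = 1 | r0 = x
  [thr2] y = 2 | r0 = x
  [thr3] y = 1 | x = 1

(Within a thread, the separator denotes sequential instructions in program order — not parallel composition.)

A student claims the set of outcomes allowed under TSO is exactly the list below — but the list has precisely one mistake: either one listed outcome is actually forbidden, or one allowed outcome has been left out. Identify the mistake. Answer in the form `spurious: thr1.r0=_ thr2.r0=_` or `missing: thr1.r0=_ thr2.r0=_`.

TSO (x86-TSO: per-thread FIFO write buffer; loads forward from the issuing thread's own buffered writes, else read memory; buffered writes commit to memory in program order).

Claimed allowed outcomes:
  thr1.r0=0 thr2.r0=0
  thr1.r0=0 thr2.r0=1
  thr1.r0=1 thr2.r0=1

missing: thr1.r0=1 thr2.r0=0

outcome vector order: (thr1.r0,thr2.r0)
TSO (4): 0/0; 0/1; 1/0; 1/1
TSO∖claimed = {1/0}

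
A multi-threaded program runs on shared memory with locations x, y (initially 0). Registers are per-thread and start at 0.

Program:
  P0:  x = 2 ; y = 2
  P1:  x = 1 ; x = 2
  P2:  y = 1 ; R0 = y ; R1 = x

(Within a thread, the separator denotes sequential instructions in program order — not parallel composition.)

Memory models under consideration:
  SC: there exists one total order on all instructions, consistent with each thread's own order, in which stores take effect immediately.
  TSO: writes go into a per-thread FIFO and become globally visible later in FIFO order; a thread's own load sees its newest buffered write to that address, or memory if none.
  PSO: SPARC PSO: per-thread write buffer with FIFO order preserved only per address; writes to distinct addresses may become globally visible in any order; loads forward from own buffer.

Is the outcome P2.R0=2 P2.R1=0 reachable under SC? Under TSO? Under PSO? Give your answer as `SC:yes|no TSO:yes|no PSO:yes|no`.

SC:no TSO:no PSO:yes

outcome vector order: (P2.R0,P2.R1)
under SC → <1 0>, <1 1>, <1 2>, <2 1>, <2 2>
under TSO → <1 0>, <1 1>, <1 2>, <2 1>, <2 2>
under PSO → <1 0>, <1 1>, <1 2>, <2 0>, <2 1>, <2 2>
target <2 0> ∈ {PSO}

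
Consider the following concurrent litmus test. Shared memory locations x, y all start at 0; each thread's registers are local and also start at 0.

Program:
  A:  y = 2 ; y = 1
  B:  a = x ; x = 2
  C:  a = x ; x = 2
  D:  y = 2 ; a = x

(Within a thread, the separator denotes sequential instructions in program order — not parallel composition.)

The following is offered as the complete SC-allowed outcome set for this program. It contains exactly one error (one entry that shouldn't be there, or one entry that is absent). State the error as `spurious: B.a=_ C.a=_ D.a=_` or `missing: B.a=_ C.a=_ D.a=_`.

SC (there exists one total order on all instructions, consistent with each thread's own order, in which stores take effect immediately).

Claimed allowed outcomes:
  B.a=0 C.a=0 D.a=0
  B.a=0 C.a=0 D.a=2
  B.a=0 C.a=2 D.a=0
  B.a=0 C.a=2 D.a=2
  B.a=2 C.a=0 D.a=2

missing: B.a=2 C.a=0 D.a=0

outcome vector order: (B.a,C.a,D.a)
under SC → 0/0/0; 0/0/2; 0/2/0; 0/2/2; 2/0/0; 2/0/2
SC∖claimed = {2/0/0}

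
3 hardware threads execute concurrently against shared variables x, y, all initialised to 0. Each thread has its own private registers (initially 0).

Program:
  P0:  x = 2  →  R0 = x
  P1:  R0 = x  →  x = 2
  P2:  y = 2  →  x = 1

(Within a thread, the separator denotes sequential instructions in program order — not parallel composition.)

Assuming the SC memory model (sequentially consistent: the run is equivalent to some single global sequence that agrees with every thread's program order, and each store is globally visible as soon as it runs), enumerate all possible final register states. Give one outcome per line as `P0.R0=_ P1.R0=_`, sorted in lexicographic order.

outcome vector order: (P0.R0,P1.R0)
|SC outcomes| = 6

P0.R0=1 P1.R0=0
P0.R0=1 P1.R0=1
P0.R0=1 P1.R0=2
P0.R0=2 P1.R0=0
P0.R0=2 P1.R0=1
P0.R0=2 P1.R0=2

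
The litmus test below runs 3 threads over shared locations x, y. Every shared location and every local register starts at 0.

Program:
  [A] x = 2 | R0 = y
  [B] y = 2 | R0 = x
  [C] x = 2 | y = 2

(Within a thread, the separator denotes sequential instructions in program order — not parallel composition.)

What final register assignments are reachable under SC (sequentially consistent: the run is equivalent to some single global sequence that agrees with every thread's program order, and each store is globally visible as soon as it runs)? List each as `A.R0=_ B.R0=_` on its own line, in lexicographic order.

A.R0=0 B.R0=2
A.R0=2 B.R0=0
A.R0=2 B.R0=2

outcome vector order: (A.R0,B.R0)
|SC outcomes| = 3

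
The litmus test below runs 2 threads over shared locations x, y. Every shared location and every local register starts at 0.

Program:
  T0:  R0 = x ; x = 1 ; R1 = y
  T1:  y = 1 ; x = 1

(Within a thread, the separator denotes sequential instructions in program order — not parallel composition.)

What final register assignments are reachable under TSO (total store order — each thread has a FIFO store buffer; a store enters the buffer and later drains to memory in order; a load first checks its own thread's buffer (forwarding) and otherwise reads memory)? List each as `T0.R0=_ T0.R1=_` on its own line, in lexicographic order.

outcome vector order: (T0.R0,T0.R1)
|TSO outcomes| = 3

T0.R0=0 T0.R1=0
T0.R0=0 T0.R1=1
T0.R0=1 T0.R1=1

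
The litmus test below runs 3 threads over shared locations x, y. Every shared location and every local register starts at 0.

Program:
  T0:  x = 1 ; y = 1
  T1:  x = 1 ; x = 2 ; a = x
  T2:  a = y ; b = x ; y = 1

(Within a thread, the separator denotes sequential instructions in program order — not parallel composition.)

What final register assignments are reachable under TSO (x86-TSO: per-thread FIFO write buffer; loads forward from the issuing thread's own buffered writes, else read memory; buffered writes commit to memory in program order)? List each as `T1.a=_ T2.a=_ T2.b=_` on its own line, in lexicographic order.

outcome vector order: (T1.a,T2.a,T2.b)
|TSO outcomes| = 9

T1.a=1 T2.a=0 T2.b=0
T1.a=1 T2.a=0 T2.b=1
T1.a=1 T2.a=0 T2.b=2
T1.a=1 T2.a=1 T2.b=1
T1.a=2 T2.a=0 T2.b=0
T1.a=2 T2.a=0 T2.b=1
T1.a=2 T2.a=0 T2.b=2
T1.a=2 T2.a=1 T2.b=1
T1.a=2 T2.a=1 T2.b=2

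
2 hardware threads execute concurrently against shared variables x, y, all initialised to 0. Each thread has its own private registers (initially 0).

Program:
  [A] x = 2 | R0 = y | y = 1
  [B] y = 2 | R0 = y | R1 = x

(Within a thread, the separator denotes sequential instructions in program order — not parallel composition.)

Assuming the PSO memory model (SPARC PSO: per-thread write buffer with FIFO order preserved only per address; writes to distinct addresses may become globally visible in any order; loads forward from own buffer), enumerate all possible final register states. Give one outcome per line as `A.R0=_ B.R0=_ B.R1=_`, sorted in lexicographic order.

outcome vector order: (A.R0,B.R0,B.R1)
|PSO outcomes| = 8

A.R0=0 B.R0=1 B.R1=0
A.R0=0 B.R0=1 B.R1=2
A.R0=0 B.R0=2 B.R1=0
A.R0=0 B.R0=2 B.R1=2
A.R0=2 B.R0=1 B.R1=0
A.R0=2 B.R0=1 B.R1=2
A.R0=2 B.R0=2 B.R1=0
A.R0=2 B.R0=2 B.R1=2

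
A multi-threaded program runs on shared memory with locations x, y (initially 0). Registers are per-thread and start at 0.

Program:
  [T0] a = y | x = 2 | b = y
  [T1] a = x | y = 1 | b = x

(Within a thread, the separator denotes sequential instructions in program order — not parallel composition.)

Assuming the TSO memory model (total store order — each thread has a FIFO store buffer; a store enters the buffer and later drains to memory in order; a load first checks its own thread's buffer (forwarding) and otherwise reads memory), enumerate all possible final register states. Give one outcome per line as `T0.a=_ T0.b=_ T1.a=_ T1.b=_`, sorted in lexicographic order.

T0.a=0 T0.b=0 T1.a=0 T1.b=0
T0.a=0 T0.b=0 T1.a=0 T1.b=2
T0.a=0 T0.b=0 T1.a=2 T1.b=2
T0.a=0 T0.b=1 T1.a=0 T1.b=0
T0.a=0 T0.b=1 T1.a=0 T1.b=2
T0.a=0 T0.b=1 T1.a=2 T1.b=2
T0.a=1 T0.b=1 T1.a=0 T1.b=0
T0.a=1 T0.b=1 T1.a=0 T1.b=2

outcome vector order: (T0.a,T0.b,T1.a,T1.b)
|TSO outcomes| = 8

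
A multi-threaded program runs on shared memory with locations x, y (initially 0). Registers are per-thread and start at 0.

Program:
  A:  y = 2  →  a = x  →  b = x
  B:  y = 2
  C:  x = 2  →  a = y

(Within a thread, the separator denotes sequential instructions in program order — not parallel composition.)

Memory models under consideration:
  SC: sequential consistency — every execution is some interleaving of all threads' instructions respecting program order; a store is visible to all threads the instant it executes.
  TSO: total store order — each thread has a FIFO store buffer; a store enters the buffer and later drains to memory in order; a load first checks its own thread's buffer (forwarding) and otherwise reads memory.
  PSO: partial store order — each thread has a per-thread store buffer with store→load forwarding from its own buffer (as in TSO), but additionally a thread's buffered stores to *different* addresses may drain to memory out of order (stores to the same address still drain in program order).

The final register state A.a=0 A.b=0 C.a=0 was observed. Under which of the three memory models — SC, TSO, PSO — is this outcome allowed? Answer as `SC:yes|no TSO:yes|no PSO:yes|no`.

outcome vector order: (A.a,A.b,C.a)
SC (4): <0 0 2> <0 2 2> <2 2 0> <2 2 2>
TSO (6): <0 0 0> <0 0 2> <0 2 0> <0 2 2> <2 2 0> <2 2 2>
PSO (6): <0 0 0> <0 0 2> <0 2 0> <0 2 2> <2 2 0> <2 2 2>
target <0 0 0> ∈ {TSO,PSO}

SC:no TSO:yes PSO:yes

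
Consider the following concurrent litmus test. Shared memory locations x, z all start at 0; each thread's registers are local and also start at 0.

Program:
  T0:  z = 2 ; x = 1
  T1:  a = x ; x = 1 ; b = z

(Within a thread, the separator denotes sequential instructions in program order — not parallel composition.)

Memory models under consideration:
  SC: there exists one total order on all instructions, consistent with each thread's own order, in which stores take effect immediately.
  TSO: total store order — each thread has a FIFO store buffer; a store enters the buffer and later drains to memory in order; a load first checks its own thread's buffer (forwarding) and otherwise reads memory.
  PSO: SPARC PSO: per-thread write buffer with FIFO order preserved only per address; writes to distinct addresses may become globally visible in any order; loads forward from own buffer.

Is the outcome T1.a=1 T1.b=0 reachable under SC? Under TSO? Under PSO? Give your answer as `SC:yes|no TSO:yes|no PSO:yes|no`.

SC:no TSO:no PSO:yes

outcome vector order: (T1.a,T1.b)
SC: 3 outcomes — {<0 0>; <0 2>; <1 2>}
TSO: 3 outcomes — {<0 0>; <0 2>; <1 2>}
PSO: 4 outcomes — {<0 0>; <0 2>; <1 0>; <1 2>}
target <1 0> ∈ {PSO}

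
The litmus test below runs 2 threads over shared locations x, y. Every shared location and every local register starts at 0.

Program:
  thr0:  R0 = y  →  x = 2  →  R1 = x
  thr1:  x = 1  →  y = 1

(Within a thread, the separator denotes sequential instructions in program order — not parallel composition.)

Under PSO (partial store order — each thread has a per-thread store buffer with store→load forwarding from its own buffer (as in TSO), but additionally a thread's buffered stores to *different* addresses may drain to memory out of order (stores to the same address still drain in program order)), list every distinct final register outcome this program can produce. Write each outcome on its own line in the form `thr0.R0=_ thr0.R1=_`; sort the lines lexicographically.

outcome vector order: (thr0.R0,thr0.R1)
|PSO outcomes| = 4

thr0.R0=0 thr0.R1=1
thr0.R0=0 thr0.R1=2
thr0.R0=1 thr0.R1=1
thr0.R0=1 thr0.R1=2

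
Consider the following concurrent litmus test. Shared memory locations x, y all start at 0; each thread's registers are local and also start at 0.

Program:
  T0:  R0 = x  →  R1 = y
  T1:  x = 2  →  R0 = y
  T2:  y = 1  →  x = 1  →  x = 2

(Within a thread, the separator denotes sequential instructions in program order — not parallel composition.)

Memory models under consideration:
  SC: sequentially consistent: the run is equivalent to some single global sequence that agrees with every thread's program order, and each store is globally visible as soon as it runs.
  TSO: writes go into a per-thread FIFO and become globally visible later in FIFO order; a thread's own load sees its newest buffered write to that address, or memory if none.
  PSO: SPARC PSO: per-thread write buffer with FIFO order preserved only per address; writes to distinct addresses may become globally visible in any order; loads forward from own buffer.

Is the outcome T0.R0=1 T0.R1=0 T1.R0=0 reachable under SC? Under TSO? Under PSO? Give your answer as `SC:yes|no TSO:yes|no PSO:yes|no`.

SC:no TSO:no PSO:yes

outcome vector order: (T0.R0,T0.R1,T1.R0)
under SC → 000, 001, 010, 011, 110, 111, 200, 201, 210, 211
under TSO → 000, 001, 010, 011, 110, 111, 200, 201, 210, 211
under PSO → 000, 001, 010, 011, 100, 101, 110, 111, 200, 201, 210, 211
target 100 ∈ {PSO}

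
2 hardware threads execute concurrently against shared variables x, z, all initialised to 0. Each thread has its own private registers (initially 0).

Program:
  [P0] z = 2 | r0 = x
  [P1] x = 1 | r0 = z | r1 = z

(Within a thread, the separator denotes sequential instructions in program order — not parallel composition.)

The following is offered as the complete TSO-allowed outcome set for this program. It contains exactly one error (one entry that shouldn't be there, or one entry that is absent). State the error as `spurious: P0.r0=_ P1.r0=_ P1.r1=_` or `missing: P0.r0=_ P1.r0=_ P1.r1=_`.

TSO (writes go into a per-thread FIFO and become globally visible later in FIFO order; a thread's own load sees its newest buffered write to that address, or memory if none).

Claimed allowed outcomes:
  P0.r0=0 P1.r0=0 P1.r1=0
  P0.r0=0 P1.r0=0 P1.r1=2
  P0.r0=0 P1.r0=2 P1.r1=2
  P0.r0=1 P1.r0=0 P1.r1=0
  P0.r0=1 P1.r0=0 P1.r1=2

outcome vector order: (P0.r0,P1.r0,P1.r1)
[TSO] allowed = {(0,0,0), (0,0,2), (0,2,2), (1,0,0), (1,0,2), (1,2,2)}
TSO∖claimed = {(1,2,2)}

missing: P0.r0=1 P1.r0=2 P1.r1=2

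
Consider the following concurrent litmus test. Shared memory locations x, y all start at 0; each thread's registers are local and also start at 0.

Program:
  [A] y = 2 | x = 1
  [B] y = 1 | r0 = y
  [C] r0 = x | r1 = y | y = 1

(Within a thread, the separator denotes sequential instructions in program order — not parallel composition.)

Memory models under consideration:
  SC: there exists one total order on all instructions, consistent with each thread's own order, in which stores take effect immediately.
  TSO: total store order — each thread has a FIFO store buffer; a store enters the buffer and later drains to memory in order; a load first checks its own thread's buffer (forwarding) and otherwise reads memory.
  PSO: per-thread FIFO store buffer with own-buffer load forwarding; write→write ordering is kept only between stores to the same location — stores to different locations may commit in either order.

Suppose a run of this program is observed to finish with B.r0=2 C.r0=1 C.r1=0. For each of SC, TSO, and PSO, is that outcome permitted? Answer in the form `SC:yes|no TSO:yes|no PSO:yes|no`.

outcome vector order: (B.r0,C.r0,C.r1)
SC: 9 outcomes — {1/0/0; 1/0/1; 1/0/2; 1/1/1; 1/1/2; 2/0/0; 2/0/1; 2/0/2; 2/1/2}
TSO: 9 outcomes — {1/0/0; 1/0/1; 1/0/2; 1/1/1; 1/1/2; 2/0/0; 2/0/1; 2/0/2; 2/1/2}
PSO: 12 outcomes — {1/0/0; 1/0/1; 1/0/2; 1/1/0; 1/1/1; 1/1/2; 2/0/0; 2/0/1; 2/0/2; 2/1/0; 2/1/1; 2/1/2}
target 2/1/0 ∈ {PSO}

SC:no TSO:no PSO:yes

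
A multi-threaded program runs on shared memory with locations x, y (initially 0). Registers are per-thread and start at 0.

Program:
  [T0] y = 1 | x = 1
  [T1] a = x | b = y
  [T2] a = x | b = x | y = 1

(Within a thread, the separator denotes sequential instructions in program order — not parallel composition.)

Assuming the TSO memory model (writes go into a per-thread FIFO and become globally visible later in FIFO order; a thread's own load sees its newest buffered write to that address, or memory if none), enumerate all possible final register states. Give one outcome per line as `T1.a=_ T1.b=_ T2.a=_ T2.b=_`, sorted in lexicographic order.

outcome vector order: (T1.a,T1.b,T2.a,T2.b)
|TSO outcomes| = 9

T1.a=0 T1.b=0 T2.a=0 T2.b=0
T1.a=0 T1.b=0 T2.a=0 T2.b=1
T1.a=0 T1.b=0 T2.a=1 T2.b=1
T1.a=0 T1.b=1 T2.a=0 T2.b=0
T1.a=0 T1.b=1 T2.a=0 T2.b=1
T1.a=0 T1.b=1 T2.a=1 T2.b=1
T1.a=1 T1.b=1 T2.a=0 T2.b=0
T1.a=1 T1.b=1 T2.a=0 T2.b=1
T1.a=1 T1.b=1 T2.a=1 T2.b=1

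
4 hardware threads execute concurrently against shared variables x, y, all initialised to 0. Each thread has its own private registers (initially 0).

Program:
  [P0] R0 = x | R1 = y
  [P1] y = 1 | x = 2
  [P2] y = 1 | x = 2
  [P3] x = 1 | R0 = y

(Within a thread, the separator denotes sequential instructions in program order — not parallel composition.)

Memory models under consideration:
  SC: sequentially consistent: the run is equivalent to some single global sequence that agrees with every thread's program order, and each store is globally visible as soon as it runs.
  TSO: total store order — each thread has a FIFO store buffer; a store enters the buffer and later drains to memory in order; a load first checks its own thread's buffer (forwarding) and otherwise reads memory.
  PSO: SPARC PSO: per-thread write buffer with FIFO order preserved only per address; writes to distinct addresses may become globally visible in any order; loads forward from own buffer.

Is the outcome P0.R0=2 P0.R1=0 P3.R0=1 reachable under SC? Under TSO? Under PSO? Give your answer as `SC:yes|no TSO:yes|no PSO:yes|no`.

outcome vector order: (P0.R0,P0.R1,P3.R0)
[SC] allowed = {000; 001; 010; 011; 100; 101; 110; 111; 210; 211}
[TSO] allowed = {000; 001; 010; 011; 100; 101; 110; 111; 210; 211}
[PSO] allowed = {000; 001; 010; 011; 100; 101; 110; 111; 200; 201; 210; 211}
target 201 ∈ {PSO}

SC:no TSO:no PSO:yes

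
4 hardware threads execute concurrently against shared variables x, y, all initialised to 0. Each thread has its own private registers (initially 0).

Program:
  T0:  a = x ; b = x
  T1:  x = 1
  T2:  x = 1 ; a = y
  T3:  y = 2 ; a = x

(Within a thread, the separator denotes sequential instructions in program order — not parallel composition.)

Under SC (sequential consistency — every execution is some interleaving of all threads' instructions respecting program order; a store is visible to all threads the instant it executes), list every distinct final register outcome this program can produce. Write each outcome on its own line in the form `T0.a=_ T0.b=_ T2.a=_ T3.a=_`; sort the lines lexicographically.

T0.a=0 T0.b=0 T2.a=0 T3.a=1
T0.a=0 T0.b=0 T2.a=2 T3.a=0
T0.a=0 T0.b=0 T2.a=2 T3.a=1
T0.a=0 T0.b=1 T2.a=0 T3.a=1
T0.a=0 T0.b=1 T2.a=2 T3.a=0
T0.a=0 T0.b=1 T2.a=2 T3.a=1
T0.a=1 T0.b=1 T2.a=0 T3.a=1
T0.a=1 T0.b=1 T2.a=2 T3.a=0
T0.a=1 T0.b=1 T2.a=2 T3.a=1

outcome vector order: (T0.a,T0.b,T2.a,T3.a)
|SC outcomes| = 9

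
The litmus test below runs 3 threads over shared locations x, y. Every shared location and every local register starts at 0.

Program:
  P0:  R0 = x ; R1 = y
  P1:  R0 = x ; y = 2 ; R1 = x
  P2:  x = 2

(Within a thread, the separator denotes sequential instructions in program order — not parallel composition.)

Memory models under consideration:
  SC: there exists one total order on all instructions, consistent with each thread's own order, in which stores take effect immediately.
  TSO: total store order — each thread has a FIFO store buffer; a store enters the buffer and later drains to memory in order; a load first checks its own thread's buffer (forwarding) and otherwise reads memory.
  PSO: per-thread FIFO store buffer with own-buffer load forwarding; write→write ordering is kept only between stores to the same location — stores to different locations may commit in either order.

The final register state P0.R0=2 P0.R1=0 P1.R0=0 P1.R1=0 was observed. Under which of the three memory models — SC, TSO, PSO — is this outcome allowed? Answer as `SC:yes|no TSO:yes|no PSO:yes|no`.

SC:no TSO:yes PSO:yes

outcome vector order: (P0.R0,P0.R1,P1.R0,P1.R1)
[SC] allowed = {0/0/0/0; 0/0/0/2; 0/0/2/2; 0/2/0/0; 0/2/0/2; 0/2/2/2; 2/0/0/2; 2/0/2/2; 2/2/0/0; 2/2/0/2; 2/2/2/2}
[TSO] allowed = {0/0/0/0; 0/0/0/2; 0/0/2/2; 0/2/0/0; 0/2/0/2; 0/2/2/2; 2/0/0/0; 2/0/0/2; 2/0/2/2; 2/2/0/0; 2/2/0/2; 2/2/2/2}
[PSO] allowed = {0/0/0/0; 0/0/0/2; 0/0/2/2; 0/2/0/0; 0/2/0/2; 0/2/2/2; 2/0/0/0; 2/0/0/2; 2/0/2/2; 2/2/0/0; 2/2/0/2; 2/2/2/2}
target 2/0/0/0 ∈ {TSO,PSO}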